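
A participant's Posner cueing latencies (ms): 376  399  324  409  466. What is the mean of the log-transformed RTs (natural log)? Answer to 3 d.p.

ln(RT): 5.9296, 5.9890, 5.7807, 6.0137, 6.1442
Σ ln(RT) = 29.8572
Mean = 29.8572/5 = 5.97144

5.971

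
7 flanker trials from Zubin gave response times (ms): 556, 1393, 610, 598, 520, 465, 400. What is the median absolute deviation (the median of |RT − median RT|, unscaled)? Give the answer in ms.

Sorted: 400, 465, 520, 556, 598, 610, 1393 → median = 556
|x − 556|: 0, 837, 54, 42, 36, 91, 156
Sorted deviations: 0, 36, 42, 54, 91, 156, 837 → MAD = 54

54 ms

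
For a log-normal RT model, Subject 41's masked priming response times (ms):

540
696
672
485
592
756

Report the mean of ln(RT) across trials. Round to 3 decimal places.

6.424

ln(RT): 6.2916, 6.5453, 6.5103, 6.1841, 6.3835, 6.6280
Σ ln(RT) = 38.5429
Mean = 38.5429/6 = 6.42381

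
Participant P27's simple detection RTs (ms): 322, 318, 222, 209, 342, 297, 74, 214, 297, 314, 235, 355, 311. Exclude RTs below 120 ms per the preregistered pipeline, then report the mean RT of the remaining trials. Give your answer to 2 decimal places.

286.33 ms

Excluded: 74
Retained (n=12): Σ = 3436
Mean = 3436/12 = 286.3333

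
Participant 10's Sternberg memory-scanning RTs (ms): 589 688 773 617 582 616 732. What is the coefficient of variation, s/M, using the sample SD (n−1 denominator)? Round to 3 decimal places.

0.114

n = 7, Σ = 4597, M = 656.7143
Σ(x−M)² = 33571.429; s = √(33571.429/6) = 74.8013
CV = 74.8013 / 656.7143 = 0.11390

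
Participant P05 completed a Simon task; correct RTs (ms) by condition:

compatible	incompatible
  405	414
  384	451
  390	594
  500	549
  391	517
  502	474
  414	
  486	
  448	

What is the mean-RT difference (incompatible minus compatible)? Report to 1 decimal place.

64.3 ms

M(compatible) = 3920/9 = 435.556
M(incompatible) = 2999/6 = 499.833
Difference = 499.833 − 435.556 = 64.278 ms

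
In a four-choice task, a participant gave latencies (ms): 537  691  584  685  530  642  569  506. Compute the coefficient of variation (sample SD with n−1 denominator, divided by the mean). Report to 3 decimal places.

n = 8, Σ = 4744, M = 593.0000
Σ(x−M)² = 35800.000; s = √(35800.000/7) = 71.5142
CV = 71.5142 / 593.0000 = 0.12060

0.121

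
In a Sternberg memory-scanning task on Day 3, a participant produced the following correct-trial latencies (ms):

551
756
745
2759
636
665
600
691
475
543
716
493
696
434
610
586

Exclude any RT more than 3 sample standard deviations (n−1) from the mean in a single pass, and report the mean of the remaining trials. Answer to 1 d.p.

n = 16, ΣRT = 11956, M = 747.250
Σ(x−M)² = 4456771.00; s = √(4456771.00/15) = 545.085
Cutoffs: 747.250 ± 3·545.085 → [-888.0, 2382.5]
Outside: 2759 → excluded.
Retained (n=15): Σ = 9197, mean = 9197/15 = 613.133

613.1 ms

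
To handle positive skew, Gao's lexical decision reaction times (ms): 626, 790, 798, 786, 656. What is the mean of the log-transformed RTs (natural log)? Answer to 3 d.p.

6.589

ln(RT): 6.4394, 6.6720, 6.6821, 6.6670, 6.4862
Σ ln(RT) = 32.9466
Mean = 32.9466/5 = 6.58932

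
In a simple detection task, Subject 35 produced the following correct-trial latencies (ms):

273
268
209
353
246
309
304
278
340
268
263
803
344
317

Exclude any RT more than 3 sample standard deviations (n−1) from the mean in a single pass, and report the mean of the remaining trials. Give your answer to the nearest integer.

n = 14, ΣRT = 4575, M = 326.786
Σ(x−M)² = 265522.36; s = √(265522.36/13) = 142.915
Cutoffs: 326.786 ± 3·142.915 → [-102.0, 755.5]
Outside: 803 → excluded.
Retained (n=13): Σ = 3772, mean = 3772/13 = 290.154

290 ms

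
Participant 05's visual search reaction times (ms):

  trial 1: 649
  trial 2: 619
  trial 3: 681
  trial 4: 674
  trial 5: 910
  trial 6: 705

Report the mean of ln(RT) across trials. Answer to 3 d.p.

6.552

ln(RT): 6.4754, 6.4281, 6.5236, 6.5132, 6.8134, 6.5582
Σ ln(RT) = 39.3120
Mean = 39.3120/6 = 6.55200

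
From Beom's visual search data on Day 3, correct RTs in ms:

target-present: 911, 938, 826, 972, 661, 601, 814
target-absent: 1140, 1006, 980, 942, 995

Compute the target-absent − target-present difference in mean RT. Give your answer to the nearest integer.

195 ms

M(target-present) = 5723/7 = 817.571
M(target-absent) = 5063/5 = 1012.600
Difference = 1012.600 − 817.571 = 195.029 ms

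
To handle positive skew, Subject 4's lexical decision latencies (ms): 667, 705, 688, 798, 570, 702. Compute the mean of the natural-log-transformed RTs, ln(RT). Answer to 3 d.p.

ln(RT): 6.5028, 6.5582, 6.5338, 6.6821, 6.3456, 6.5539
Σ ln(RT) = 39.1765
Mean = 39.1765/6 = 6.52941

6.529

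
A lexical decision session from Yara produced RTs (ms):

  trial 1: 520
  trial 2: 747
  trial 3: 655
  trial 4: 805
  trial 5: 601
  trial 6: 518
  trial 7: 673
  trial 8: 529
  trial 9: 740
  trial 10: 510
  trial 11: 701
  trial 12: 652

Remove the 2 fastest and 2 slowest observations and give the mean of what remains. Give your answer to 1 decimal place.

633.9 ms

Sorted: 510, 518, 520, 529, 601, 652, 655, 673, 701, 740, 747, 805
Drop lowest 2 (510, 518) and highest 2 (747, 805)
Remaining (n=8): Σ = 5071, mean = 5071/8 = 633.875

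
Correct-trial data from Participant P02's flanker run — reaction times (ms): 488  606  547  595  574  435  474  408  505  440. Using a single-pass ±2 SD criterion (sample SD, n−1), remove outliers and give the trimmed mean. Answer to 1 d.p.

n = 10, ΣRT = 5072, M = 507.200
Σ(x−M)² = 44561.60; s = √(44561.60/9) = 70.365
Cutoffs: 507.200 ± 2·70.365 → [366.5, 647.9]
No RTs fall outside the cutoffs; all 10 retained. Mean = 5072/10 = 507.200

507.2 ms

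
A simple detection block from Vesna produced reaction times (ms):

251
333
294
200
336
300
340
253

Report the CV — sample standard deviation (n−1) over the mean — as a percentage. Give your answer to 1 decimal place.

n = 8, Σ = 2307, M = 288.3750
Σ(x−M)² = 17549.875; s = √(17549.875/7) = 50.0712
CV = 50.0712 / 288.3750 = 0.17363 = 17.363%

17.4%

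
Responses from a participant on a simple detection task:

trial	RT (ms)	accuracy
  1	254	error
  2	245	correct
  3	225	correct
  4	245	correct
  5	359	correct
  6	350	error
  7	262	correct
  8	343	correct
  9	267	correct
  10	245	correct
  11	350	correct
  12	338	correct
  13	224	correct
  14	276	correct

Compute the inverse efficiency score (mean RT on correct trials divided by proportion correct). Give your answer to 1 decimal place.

Correct trials (n=12): 245, 225, 245, 359, 262, 343, 267, 245, 350, 338, 224, 276
Mean correct RT = 3379/12 = 281.5833 ms
Proportion correct = 12/14
IES = 281.5833 / (12/14) = 328.514 ms

328.5 ms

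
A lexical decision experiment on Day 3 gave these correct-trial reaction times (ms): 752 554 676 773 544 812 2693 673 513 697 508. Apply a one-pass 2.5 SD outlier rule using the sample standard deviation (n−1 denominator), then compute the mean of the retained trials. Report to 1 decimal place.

650.2 ms

n = 11, ΣRT = 9195, M = 835.909
Σ(x−M)² = 3908240.91; s = √(3908240.91/10) = 625.159
Cutoffs: 835.909 ± 2.5·625.159 → [-727.0, 2398.8]
Outside: 2693 → excluded.
Retained (n=10): Σ = 6502, mean = 6502/10 = 650.200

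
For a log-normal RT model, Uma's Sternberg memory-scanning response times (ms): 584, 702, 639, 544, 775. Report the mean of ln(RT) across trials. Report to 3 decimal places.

ln(RT): 6.3699, 6.5539, 6.4599, 6.2989, 6.6529
Σ ln(RT) = 32.3356
Mean = 32.3356/5 = 6.46711

6.467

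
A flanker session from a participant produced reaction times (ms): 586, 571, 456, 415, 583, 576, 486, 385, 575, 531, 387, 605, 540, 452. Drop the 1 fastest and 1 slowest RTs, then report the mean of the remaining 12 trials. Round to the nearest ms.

513 ms

Sorted: 385, 387, 415, 452, 456, 486, 531, 540, 571, 575, 576, 583, 586, 605
Drop lowest 1 (385) and highest 1 (605)
Remaining (n=12): Σ = 6158, mean = 6158/12 = 513.167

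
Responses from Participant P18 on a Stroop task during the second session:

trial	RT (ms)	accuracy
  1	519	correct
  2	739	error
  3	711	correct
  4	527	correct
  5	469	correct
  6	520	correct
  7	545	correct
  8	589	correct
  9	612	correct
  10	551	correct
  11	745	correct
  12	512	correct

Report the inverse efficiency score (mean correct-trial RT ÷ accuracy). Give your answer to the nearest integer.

625 ms

Correct trials (n=11): 519, 711, 527, 469, 520, 545, 589, 612, 551, 745, 512
Mean correct RT = 6300/11 = 572.7273 ms
Proportion correct = 11/12
IES = 572.7273 / (11/12) = 624.793 ms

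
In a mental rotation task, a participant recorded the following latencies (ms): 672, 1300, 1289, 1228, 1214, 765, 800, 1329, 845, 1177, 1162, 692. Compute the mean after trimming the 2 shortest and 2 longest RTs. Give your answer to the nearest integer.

Sorted: 672, 692, 765, 800, 845, 1162, 1177, 1214, 1228, 1289, 1300, 1329
Drop lowest 2 (672, 692) and highest 2 (1300, 1329)
Remaining (n=8): Σ = 8480, mean = 8480/8 = 1060.000

1060 ms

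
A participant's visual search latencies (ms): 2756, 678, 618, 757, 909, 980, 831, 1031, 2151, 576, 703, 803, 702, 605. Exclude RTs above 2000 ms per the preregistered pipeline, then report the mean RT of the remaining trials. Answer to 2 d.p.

766.08 ms

Excluded: 2151, 2756
Retained (n=12): Σ = 9193
Mean = 9193/12 = 766.0833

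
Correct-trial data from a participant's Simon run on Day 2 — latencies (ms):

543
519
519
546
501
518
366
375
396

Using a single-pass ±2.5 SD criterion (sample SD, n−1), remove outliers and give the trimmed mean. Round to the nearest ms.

476 ms

n = 9, ΣRT = 4283, M = 475.889
Σ(x−M)² = 44176.89; s = √(44176.89/8) = 74.311
Cutoffs: 475.889 ± 2.5·74.311 → [290.1, 661.7]
No RTs fall outside the cutoffs; all 9 retained. Mean = 4283/9 = 475.889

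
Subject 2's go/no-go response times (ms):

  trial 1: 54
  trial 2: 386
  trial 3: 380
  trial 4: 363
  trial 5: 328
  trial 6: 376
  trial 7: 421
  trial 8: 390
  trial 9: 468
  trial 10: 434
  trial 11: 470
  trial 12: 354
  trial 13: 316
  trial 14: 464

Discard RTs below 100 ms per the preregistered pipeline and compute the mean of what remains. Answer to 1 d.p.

Excluded: 54
Retained (n=13): Σ = 5150
Mean = 5150/13 = 396.1538

396.2 ms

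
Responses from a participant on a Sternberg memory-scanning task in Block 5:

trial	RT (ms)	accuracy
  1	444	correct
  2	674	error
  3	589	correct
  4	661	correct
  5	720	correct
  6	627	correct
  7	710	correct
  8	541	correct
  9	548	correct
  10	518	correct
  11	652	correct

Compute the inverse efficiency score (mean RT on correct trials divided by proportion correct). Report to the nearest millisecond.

Correct trials (n=10): 444, 589, 661, 720, 627, 710, 541, 548, 518, 652
Mean correct RT = 6010/10 = 601.0000 ms
Proportion correct = 10/11
IES = 601.0000 / (10/11) = 661.100 ms

661 ms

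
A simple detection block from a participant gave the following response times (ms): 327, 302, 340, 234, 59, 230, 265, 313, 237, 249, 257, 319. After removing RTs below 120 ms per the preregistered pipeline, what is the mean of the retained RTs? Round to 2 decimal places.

Excluded: 59
Retained (n=11): Σ = 3073
Mean = 3073/11 = 279.3636

279.36 ms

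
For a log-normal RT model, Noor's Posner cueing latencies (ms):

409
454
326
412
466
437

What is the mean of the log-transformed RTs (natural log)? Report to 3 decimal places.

6.027

ln(RT): 6.0137, 6.1181, 5.7869, 6.0210, 6.1442, 6.0799
Σ ln(RT) = 36.1639
Mean = 36.1639/6 = 6.02731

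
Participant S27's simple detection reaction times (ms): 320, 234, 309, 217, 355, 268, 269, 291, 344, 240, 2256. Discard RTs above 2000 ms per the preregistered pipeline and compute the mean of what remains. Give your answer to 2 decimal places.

284.70 ms

Excluded: 2256
Retained (n=10): Σ = 2847
Mean = 2847/10 = 284.7000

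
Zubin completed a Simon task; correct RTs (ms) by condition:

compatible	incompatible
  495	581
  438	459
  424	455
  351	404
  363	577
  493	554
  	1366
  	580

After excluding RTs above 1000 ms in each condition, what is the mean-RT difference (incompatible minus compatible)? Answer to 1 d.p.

88.4 ms

incompatible: exclude 1366
M(compatible) = 2564/6 = 427.333
M(incompatible) = 3610/7 = 515.714
Difference = 515.714 − 427.333 = 88.381 ms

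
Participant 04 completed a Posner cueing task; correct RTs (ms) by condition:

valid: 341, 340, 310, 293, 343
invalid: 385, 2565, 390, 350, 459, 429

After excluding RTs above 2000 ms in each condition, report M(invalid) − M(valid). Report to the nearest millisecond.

invalid: exclude 2565
M(valid) = 1627/5 = 325.400
M(invalid) = 2013/5 = 402.600
Difference = 402.600 − 325.400 = 77.200 ms

77 ms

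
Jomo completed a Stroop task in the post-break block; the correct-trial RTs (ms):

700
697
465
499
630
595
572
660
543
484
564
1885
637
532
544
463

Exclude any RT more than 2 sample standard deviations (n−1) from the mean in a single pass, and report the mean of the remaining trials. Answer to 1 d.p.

572.3 ms

n = 16, ΣRT = 10470, M = 654.375
Σ(x−M)² = 1702961.75; s = √(1702961.75/15) = 336.943
Cutoffs: 654.375 ± 2·336.943 → [-19.5, 1328.3]
Outside: 1885 → excluded.
Retained (n=15): Σ = 8585, mean = 8585/15 = 572.333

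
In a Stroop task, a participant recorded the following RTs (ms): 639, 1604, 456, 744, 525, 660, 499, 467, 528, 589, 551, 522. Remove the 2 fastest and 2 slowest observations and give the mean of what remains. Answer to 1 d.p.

564.1 ms

Sorted: 456, 467, 499, 522, 525, 528, 551, 589, 639, 660, 744, 1604
Drop lowest 2 (456, 467) and highest 2 (744, 1604)
Remaining (n=8): Σ = 4513, mean = 4513/8 = 564.125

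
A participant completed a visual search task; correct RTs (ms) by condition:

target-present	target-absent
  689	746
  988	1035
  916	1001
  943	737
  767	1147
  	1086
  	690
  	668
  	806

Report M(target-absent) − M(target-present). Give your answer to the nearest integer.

M(target-present) = 4303/5 = 860.600
M(target-absent) = 7916/9 = 879.556
Difference = 879.556 − 860.600 = 18.956 ms

19 ms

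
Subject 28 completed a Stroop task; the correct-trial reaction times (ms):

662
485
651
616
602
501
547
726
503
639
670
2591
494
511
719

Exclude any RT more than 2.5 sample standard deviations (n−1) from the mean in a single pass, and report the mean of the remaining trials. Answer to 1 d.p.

n = 15, ΣRT = 10917, M = 727.800
Σ(x−M)² = 3816652.40; s = √(3816652.40/14) = 522.128
Cutoffs: 727.800 ± 2.5·522.128 → [-577.5, 2033.1]
Outside: 2591 → excluded.
Retained (n=14): Σ = 8326, mean = 8326/14 = 594.714

594.7 ms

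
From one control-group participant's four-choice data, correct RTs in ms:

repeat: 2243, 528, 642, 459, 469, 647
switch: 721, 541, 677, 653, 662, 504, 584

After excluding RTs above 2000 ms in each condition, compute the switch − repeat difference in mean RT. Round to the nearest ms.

repeat: exclude 2243
M(repeat) = 2745/5 = 549.000
M(switch) = 4342/7 = 620.286
Difference = 620.286 − 549.000 = 71.286 ms

71 ms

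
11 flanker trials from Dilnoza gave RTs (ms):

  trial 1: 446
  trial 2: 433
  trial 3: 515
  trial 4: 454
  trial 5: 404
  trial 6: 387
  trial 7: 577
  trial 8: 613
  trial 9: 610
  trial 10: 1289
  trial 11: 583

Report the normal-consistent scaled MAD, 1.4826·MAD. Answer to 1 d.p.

121.6 ms

Sorted: 387, 404, 433, 446, 454, 515, 577, 583, 610, 613, 1289 → median = 515
|x − 515| sorted: 0, 61, 62, 68, 69, 82, 95, 98, 111, 128, 774 → MAD = 82
Robust SD ≈ 1.4826 × 82 = 121.573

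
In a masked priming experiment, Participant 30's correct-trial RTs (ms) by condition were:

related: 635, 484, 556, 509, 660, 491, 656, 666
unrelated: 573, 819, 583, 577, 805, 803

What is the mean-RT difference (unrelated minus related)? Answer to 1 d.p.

M(related) = 4657/8 = 582.125
M(unrelated) = 4160/6 = 693.333
Difference = 693.333 − 582.125 = 111.208 ms

111.2 ms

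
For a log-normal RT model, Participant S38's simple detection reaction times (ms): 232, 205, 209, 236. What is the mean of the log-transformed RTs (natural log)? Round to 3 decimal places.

ln(RT): 5.4467, 5.3230, 5.3423, 5.4638
Σ ln(RT) = 21.5759
Mean = 21.5759/4 = 5.39398

5.394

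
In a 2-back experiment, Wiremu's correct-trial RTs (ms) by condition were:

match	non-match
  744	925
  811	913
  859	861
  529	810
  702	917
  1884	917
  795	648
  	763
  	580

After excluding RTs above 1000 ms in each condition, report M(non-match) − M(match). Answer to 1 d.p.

match: exclude 1884
M(match) = 4440/6 = 740.000
M(non-match) = 7334/9 = 814.889
Difference = 814.889 − 740.000 = 74.889 ms

74.9 ms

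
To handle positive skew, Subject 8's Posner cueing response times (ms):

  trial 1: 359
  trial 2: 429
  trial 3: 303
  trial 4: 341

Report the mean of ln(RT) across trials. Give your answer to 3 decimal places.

5.873

ln(RT): 5.8833, 6.0615, 5.7137, 5.8319
Σ ln(RT) = 23.4904
Mean = 23.4904/4 = 5.87260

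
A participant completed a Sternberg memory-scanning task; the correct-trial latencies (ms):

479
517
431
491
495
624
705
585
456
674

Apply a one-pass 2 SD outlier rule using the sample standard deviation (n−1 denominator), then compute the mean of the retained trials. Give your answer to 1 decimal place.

545.7 ms

n = 10, ΣRT = 5457, M = 545.700
Σ(x−M)² = 81550.10; s = √(81550.10/9) = 95.190
Cutoffs: 545.700 ± 2·95.190 → [355.3, 736.1]
No RTs fall outside the cutoffs; all 10 retained. Mean = 5457/10 = 545.700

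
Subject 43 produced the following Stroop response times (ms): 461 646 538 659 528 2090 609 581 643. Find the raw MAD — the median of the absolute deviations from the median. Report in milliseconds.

50 ms

Sorted: 461, 528, 538, 581, 609, 643, 646, 659, 2090 → median = 609
|x − 609|: 148, 37, 71, 50, 81, 1481, 0, 28, 34
Sorted deviations: 0, 28, 34, 37, 50, 71, 81, 148, 1481 → MAD = 50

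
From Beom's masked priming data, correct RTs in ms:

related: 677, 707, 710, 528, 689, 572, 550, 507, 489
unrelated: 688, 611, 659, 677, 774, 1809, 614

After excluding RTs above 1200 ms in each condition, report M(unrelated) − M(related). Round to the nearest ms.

67 ms

unrelated: exclude 1809
M(related) = 5429/9 = 603.222
M(unrelated) = 4023/6 = 670.500
Difference = 670.500 − 603.222 = 67.278 ms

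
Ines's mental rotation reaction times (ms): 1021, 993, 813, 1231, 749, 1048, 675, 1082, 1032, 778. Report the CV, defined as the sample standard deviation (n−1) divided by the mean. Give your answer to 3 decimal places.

0.188

n = 10, Σ = 9422, M = 942.2000
Σ(x−M)² = 283373.600; s = √(283373.600/9) = 177.4428
CV = 177.4428 / 942.2000 = 0.18833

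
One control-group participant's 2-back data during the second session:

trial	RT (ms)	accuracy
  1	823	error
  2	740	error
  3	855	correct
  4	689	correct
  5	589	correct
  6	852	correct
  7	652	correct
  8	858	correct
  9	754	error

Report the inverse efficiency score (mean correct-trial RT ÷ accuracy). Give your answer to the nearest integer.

Correct trials (n=6): 855, 689, 589, 852, 652, 858
Mean correct RT = 4495/6 = 749.1667 ms
Proportion correct = 6/9
IES = 749.1667 / (6/9) = 1123.750 ms

1124 ms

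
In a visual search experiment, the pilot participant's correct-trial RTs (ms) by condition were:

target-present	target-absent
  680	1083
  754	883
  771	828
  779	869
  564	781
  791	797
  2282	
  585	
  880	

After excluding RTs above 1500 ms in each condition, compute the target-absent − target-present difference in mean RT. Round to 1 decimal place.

148.0 ms

target-present: exclude 2282
M(target-present) = 5804/8 = 725.500
M(target-absent) = 5241/6 = 873.500
Difference = 873.500 − 725.500 = 148.000 ms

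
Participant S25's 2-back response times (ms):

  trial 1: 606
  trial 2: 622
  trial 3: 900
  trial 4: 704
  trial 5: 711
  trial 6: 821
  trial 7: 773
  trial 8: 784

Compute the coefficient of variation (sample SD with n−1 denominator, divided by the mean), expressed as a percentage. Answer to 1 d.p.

n = 8, Σ = 5921, M = 740.1250
Σ(x−M)² = 69202.875; s = √(69202.875/7) = 99.4290
CV = 99.4290 / 740.1250 = 0.13434 = 13.434%

13.4%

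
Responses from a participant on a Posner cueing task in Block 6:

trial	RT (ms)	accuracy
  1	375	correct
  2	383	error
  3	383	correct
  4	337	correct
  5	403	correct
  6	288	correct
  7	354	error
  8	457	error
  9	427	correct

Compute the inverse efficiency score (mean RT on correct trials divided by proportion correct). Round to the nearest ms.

553 ms

Correct trials (n=6): 375, 383, 337, 403, 288, 427
Mean correct RT = 2213/6 = 368.8333 ms
Proportion correct = 6/9
IES = 368.8333 / (6/9) = 553.250 ms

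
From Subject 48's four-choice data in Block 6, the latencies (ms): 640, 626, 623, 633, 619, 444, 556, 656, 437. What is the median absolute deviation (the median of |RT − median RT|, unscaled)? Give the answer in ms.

Sorted: 437, 444, 556, 619, 623, 626, 633, 640, 656 → median = 623
|x − 623|: 17, 3, 0, 10, 4, 179, 67, 33, 186
Sorted deviations: 0, 3, 4, 10, 17, 33, 67, 179, 186 → MAD = 17

17 ms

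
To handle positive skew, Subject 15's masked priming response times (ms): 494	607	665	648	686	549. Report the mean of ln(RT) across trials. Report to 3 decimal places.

ln(RT): 6.2025, 6.4085, 6.4998, 6.4739, 6.5309, 6.3081
Σ ln(RT) = 38.4237
Mean = 38.4237/6 = 6.40395

6.404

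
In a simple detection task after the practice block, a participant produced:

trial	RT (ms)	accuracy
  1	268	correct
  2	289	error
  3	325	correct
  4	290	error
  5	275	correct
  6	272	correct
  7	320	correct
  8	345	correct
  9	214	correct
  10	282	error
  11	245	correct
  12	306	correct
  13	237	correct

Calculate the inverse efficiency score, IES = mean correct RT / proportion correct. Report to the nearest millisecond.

365 ms

Correct trials (n=10): 268, 325, 275, 272, 320, 345, 214, 245, 306, 237
Mean correct RT = 2807/10 = 280.7000 ms
Proportion correct = 10/13
IES = 280.7000 / (10/13) = 364.910 ms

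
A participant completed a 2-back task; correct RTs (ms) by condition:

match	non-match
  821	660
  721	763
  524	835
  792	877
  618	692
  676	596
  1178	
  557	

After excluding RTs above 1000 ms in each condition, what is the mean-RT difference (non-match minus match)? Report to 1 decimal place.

match: exclude 1178
M(match) = 4709/7 = 672.714
M(non-match) = 4423/6 = 737.167
Difference = 737.167 − 672.714 = 64.452 ms

64.5 ms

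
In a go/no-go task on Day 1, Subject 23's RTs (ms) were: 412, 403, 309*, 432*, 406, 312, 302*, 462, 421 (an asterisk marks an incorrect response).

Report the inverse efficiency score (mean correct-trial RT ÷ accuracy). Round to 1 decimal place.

Correct trials (n=6): 412, 403, 406, 312, 462, 421
Mean correct RT = 2416/6 = 402.6667 ms
Proportion correct = 6/9
IES = 402.6667 / (6/9) = 604.000 ms

604.0 ms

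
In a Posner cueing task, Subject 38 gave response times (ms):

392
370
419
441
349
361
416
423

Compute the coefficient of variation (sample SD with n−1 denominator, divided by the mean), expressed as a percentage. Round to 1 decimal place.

n = 8, Σ = 3171, M = 396.3750
Σ(x−M)² = 7807.875; s = √(7807.875/7) = 33.3978
CV = 33.3978 / 396.3750 = 0.08426 = 8.426%

8.4%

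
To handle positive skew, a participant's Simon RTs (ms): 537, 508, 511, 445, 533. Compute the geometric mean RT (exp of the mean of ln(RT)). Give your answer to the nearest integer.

506 ms

ln(RT): 6.2860, 6.2305, 6.2364, 6.0981, 6.2785
Mean ln(RT) = 31.1294/5 = 6.22589
Geometric mean = exp(6.22589) = 505.67 ms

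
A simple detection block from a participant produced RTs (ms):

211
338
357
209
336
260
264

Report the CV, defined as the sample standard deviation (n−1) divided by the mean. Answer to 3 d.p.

n = 7, Σ = 1975, M = 282.1429
Σ(x−M)² = 22854.857; s = √(22854.857/6) = 61.7183
CV = 61.7183 / 282.1429 = 0.21875

0.219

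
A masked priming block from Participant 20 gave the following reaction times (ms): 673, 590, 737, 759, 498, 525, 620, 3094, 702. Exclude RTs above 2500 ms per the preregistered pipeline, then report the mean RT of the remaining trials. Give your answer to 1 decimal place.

638.0 ms

Excluded: 3094
Retained (n=8): Σ = 5104
Mean = 5104/8 = 638.0000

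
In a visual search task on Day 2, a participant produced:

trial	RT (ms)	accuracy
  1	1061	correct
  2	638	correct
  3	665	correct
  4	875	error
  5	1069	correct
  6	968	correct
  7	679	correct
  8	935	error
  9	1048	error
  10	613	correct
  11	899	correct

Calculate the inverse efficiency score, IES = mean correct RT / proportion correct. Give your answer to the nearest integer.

Correct trials (n=8): 1061, 638, 665, 1069, 968, 679, 613, 899
Mean correct RT = 6592/8 = 824.0000 ms
Proportion correct = 8/11
IES = 824.0000 / (8/11) = 1133.000 ms

1133 ms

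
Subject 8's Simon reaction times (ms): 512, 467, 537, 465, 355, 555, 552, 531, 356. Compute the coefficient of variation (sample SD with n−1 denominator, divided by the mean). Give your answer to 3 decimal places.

0.163

n = 9, Σ = 4330, M = 481.1111
Σ(x−M)² = 49066.889; s = √(49066.889/8) = 78.3158
CV = 78.3158 / 481.1111 = 0.16278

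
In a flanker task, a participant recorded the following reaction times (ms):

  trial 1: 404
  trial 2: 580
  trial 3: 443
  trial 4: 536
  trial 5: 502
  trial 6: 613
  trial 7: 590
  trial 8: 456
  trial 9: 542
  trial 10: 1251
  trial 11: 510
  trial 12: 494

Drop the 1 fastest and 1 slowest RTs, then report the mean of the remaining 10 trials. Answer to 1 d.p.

Sorted: 404, 443, 456, 494, 502, 510, 536, 542, 580, 590, 613, 1251
Drop lowest 1 (404) and highest 1 (1251)
Remaining (n=10): Σ = 5266, mean = 5266/10 = 526.600

526.6 ms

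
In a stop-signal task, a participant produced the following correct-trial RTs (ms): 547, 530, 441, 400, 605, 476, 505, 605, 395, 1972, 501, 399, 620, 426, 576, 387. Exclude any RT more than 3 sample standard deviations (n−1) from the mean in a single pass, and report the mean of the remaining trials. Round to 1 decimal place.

494.2 ms

n = 16, ΣRT = 9385, M = 586.562
Σ(x−M)² = 2145783.94; s = √(2145783.94/15) = 378.223
Cutoffs: 586.562 ± 3·378.223 → [-548.1, 1721.2]
Outside: 1972 → excluded.
Retained (n=15): Σ = 7413, mean = 7413/15 = 494.200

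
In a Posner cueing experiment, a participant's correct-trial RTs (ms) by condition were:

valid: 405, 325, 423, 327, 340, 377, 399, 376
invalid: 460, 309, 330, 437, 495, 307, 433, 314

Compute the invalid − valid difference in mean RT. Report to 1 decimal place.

M(valid) = 2972/8 = 371.500
M(invalid) = 3085/8 = 385.625
Difference = 385.625 − 371.500 = 14.125 ms

14.1 ms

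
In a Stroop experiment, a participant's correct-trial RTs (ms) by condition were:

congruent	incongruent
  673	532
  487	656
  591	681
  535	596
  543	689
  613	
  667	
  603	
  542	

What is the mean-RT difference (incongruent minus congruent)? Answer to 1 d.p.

M(congruent) = 5254/9 = 583.778
M(incongruent) = 3154/5 = 630.800
Difference = 630.800 − 583.778 = 47.022 ms

47.0 ms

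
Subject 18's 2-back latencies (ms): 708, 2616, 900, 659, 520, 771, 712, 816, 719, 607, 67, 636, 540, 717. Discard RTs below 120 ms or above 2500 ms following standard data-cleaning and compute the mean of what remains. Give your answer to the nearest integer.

Excluded: 67, 2616
Retained (n=12): Σ = 8305
Mean = 8305/12 = 692.0833

692 ms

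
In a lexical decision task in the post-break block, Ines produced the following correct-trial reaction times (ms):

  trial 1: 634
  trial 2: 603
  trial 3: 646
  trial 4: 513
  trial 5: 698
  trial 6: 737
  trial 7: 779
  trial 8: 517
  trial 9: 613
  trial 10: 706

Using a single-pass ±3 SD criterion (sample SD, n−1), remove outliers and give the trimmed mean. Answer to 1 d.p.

n = 10, ΣRT = 6446, M = 644.600
Σ(x−M)² = 69666.40; s = √(69666.40/9) = 87.981
Cutoffs: 644.600 ± 3·87.981 → [380.7, 908.5]
No RTs fall outside the cutoffs; all 10 retained. Mean = 6446/10 = 644.600

644.6 ms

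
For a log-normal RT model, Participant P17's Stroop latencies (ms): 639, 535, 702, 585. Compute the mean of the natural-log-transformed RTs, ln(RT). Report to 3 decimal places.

ln(RT): 6.4599, 6.2823, 6.5539, 6.3716
Σ ln(RT) = 25.6677
Mean = 25.6677/4 = 6.41693

6.417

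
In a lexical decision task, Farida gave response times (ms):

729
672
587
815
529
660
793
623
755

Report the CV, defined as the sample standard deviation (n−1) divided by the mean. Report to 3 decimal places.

n = 9, Σ = 6163, M = 684.7778
Σ(x−M)² = 73977.556; s = √(73977.556/8) = 96.1623
CV = 96.1623 / 684.7778 = 0.14043

0.140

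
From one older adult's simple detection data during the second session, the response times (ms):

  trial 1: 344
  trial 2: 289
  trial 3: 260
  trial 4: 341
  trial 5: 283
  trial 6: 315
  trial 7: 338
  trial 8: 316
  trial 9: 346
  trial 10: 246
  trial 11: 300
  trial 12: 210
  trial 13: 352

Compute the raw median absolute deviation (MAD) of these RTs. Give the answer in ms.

29 ms

Sorted: 210, 246, 260, 283, 289, 300, 315, 316, 338, 341, 344, 346, 352 → median = 315
|x − 315|: 29, 26, 55, 26, 32, 0, 23, 1, 31, 69, 15, 105, 37
Sorted deviations: 0, 1, 15, 23, 26, 26, 29, 31, 32, 37, 55, 69, 105 → MAD = 29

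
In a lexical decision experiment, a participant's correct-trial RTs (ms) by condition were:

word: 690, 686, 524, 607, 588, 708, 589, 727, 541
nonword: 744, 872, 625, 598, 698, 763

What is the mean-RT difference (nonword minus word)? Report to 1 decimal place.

87.8 ms

M(word) = 5660/9 = 628.889
M(nonword) = 4300/6 = 716.667
Difference = 716.667 − 628.889 = 87.778 ms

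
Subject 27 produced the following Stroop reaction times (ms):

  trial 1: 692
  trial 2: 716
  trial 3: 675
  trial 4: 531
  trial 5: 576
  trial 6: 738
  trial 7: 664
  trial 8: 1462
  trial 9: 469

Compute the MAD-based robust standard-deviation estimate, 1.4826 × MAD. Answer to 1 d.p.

93.4 ms

Sorted: 469, 531, 576, 664, 675, 692, 716, 738, 1462 → median = 675
|x − 675| sorted: 0, 11, 17, 41, 63, 99, 144, 206, 787 → MAD = 63
Robust SD ≈ 1.4826 × 63 = 93.404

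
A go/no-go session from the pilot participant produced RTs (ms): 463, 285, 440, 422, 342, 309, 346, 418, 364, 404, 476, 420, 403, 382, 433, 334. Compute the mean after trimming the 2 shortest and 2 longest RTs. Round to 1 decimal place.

Sorted: 285, 309, 334, 342, 346, 364, 382, 403, 404, 418, 420, 422, 433, 440, 463, 476
Drop lowest 2 (285, 309) and highest 2 (463, 476)
Remaining (n=12): Σ = 4708, mean = 4708/12 = 392.333

392.3 ms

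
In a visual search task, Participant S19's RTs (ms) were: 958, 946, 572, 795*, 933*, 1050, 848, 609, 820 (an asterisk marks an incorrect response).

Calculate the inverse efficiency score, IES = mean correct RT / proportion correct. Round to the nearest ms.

Correct trials (n=7): 958, 946, 572, 1050, 848, 609, 820
Mean correct RT = 5803/7 = 829.0000 ms
Proportion correct = 7/9
IES = 829.0000 / (7/9) = 1065.857 ms

1066 ms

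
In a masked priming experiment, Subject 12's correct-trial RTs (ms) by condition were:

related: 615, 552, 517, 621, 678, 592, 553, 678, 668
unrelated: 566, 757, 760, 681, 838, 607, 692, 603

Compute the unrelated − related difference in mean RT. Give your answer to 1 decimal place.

M(related) = 5474/9 = 608.222
M(unrelated) = 5504/8 = 688.000
Difference = 688.000 − 608.222 = 79.778 ms

79.8 ms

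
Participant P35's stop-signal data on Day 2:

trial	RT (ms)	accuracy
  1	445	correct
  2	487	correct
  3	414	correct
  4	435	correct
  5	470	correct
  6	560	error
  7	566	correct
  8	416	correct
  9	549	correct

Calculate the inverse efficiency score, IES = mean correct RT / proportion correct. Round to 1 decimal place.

Correct trials (n=8): 445, 487, 414, 435, 470, 566, 416, 549
Mean correct RT = 3782/8 = 472.7500 ms
Proportion correct = 8/9
IES = 472.7500 / (8/9) = 531.844 ms

531.8 ms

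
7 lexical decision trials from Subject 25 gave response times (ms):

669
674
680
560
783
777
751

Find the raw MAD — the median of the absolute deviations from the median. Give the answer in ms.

71 ms

Sorted: 560, 669, 674, 680, 751, 777, 783 → median = 680
|x − 680|: 11, 6, 0, 120, 103, 97, 71
Sorted deviations: 0, 6, 11, 71, 97, 103, 120 → MAD = 71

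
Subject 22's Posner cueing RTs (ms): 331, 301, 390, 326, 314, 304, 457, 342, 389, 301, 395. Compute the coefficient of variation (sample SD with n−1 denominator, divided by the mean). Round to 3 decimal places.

n = 11, Σ = 3850, M = 350.0000
Σ(x−M)² = 25810.000; s = √(25810.000/10) = 50.8035
CV = 50.8035 / 350.0000 = 0.14515

0.145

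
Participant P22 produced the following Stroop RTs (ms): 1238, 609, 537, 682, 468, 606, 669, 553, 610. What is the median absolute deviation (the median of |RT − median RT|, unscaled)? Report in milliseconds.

Sorted: 468, 537, 553, 606, 609, 610, 669, 682, 1238 → median = 609
|x − 609|: 629, 0, 72, 73, 141, 3, 60, 56, 1
Sorted deviations: 0, 1, 3, 56, 60, 72, 73, 141, 629 → MAD = 60

60 ms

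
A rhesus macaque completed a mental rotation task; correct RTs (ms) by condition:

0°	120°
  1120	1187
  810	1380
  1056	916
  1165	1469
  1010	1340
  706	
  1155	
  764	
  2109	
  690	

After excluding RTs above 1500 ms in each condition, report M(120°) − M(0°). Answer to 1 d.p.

0°: exclude 2109
M(0°) = 8476/9 = 941.778
M(120°) = 6292/5 = 1258.400
Difference = 1258.400 − 941.778 = 316.622 ms

316.6 ms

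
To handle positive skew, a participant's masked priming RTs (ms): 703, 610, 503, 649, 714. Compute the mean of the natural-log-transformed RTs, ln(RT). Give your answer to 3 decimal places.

6.447

ln(RT): 6.5554, 6.4135, 6.2206, 6.4754, 6.5709
Σ ln(RT) = 32.2357
Mean = 32.2357/5 = 6.44714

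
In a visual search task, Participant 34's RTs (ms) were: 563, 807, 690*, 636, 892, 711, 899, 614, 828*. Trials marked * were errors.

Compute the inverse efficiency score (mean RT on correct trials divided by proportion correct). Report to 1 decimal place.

940.8 ms

Correct trials (n=7): 563, 807, 636, 892, 711, 899, 614
Mean correct RT = 5122/7 = 731.7143 ms
Proportion correct = 7/9
IES = 731.7143 / (7/9) = 940.776 ms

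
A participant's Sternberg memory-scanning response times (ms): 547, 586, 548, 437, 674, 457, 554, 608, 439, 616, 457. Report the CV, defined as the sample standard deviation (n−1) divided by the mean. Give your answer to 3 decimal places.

0.150

n = 11, Σ = 5923, M = 538.4545
Σ(x−M)² = 65342.727; s = √(65342.727/10) = 80.8348
CV = 80.8348 / 538.4545 = 0.15012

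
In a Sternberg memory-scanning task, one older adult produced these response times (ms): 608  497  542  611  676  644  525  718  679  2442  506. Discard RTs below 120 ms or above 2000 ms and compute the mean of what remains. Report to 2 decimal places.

Excluded: 2442
Retained (n=10): Σ = 6006
Mean = 6006/10 = 600.6000

600.60 ms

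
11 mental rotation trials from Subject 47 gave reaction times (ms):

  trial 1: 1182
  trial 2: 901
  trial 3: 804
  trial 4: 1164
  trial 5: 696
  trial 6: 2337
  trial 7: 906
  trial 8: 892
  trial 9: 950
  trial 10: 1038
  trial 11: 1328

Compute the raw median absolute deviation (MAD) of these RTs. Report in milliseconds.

Sorted: 696, 804, 892, 901, 906, 950, 1038, 1164, 1182, 1328, 2337 → median = 950
|x − 950|: 232, 49, 146, 214, 254, 1387, 44, 58, 0, 88, 378
Sorted deviations: 0, 44, 49, 58, 88, 146, 214, 232, 254, 378, 1387 → MAD = 146

146 ms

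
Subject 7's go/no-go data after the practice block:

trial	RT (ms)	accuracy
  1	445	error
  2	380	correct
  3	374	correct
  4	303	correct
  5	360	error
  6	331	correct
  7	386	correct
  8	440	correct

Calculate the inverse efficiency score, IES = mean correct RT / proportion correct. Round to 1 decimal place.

492.0 ms

Correct trials (n=6): 380, 374, 303, 331, 386, 440
Mean correct RT = 2214/6 = 369.0000 ms
Proportion correct = 6/8
IES = 369.0000 / (6/8) = 492.000 ms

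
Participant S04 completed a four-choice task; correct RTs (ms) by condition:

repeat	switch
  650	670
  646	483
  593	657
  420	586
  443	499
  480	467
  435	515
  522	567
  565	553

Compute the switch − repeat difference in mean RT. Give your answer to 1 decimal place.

27.0 ms

M(repeat) = 4754/9 = 528.222
M(switch) = 4997/9 = 555.222
Difference = 555.222 − 528.222 = 27.000 ms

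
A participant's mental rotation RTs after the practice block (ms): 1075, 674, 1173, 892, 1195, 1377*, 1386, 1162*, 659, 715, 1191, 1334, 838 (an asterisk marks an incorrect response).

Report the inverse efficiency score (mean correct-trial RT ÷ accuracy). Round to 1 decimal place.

1196.0 ms

Correct trials (n=11): 1075, 674, 1173, 892, 1195, 1386, 659, 715, 1191, 1334, 838
Mean correct RT = 11132/11 = 1012.0000 ms
Proportion correct = 11/13
IES = 1012.0000 / (11/13) = 1196.000 ms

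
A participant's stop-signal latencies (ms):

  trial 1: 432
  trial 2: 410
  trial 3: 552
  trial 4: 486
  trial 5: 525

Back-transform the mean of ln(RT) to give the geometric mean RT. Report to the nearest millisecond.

ln(RT): 6.0684, 6.0162, 6.3135, 6.1862, 6.2634
Mean ln(RT) = 30.8477/5 = 6.16955
Geometric mean = exp(6.16955) = 477.97 ms

478 ms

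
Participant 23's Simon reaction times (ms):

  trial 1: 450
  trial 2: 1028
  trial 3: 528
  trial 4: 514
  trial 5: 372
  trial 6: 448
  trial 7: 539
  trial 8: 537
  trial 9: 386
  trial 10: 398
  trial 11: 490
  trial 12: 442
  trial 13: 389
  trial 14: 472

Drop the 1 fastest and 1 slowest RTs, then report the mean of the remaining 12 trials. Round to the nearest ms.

466 ms

Sorted: 372, 386, 389, 398, 442, 448, 450, 472, 490, 514, 528, 537, 539, 1028
Drop lowest 1 (372) and highest 1 (1028)
Remaining (n=12): Σ = 5593, mean = 5593/12 = 466.083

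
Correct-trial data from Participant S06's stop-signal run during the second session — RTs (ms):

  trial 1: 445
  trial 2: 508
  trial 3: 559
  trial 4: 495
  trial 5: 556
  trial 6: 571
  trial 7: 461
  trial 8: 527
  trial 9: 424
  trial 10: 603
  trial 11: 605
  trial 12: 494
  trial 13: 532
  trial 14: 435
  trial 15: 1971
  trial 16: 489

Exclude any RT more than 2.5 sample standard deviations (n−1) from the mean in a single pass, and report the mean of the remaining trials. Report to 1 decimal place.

n = 16, ΣRT = 9675, M = 604.688
Σ(x−M)² = 2038327.44; s = √(2038327.44/15) = 368.631
Cutoffs: 604.688 ± 2.5·368.631 → [-316.9, 1526.3]
Outside: 1971 → excluded.
Retained (n=15): Σ = 7704, mean = 7704/15 = 513.600

513.6 ms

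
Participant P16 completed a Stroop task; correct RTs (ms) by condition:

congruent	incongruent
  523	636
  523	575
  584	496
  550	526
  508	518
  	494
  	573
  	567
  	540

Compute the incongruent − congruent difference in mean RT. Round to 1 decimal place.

9.6 ms

M(congruent) = 2688/5 = 537.600
M(incongruent) = 4925/9 = 547.222
Difference = 547.222 − 537.600 = 9.622 ms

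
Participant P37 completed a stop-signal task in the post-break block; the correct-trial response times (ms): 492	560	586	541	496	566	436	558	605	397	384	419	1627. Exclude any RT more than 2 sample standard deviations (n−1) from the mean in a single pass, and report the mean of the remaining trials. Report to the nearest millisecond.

n = 13, ΣRT = 7667, M = 589.769
Σ(x−M)² = 1231592.31; s = √(1231592.31/12) = 320.363
Cutoffs: 589.769 ± 2·320.363 → [-51.0, 1230.5]
Outside: 1627 → excluded.
Retained (n=12): Σ = 6040, mean = 6040/12 = 503.333

503 ms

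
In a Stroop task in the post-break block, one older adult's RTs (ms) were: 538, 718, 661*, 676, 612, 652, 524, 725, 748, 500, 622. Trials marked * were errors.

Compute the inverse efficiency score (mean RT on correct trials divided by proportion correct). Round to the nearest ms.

695 ms

Correct trials (n=10): 538, 718, 676, 612, 652, 524, 725, 748, 500, 622
Mean correct RT = 6315/10 = 631.5000 ms
Proportion correct = 10/11
IES = 631.5000 / (10/11) = 694.650 ms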